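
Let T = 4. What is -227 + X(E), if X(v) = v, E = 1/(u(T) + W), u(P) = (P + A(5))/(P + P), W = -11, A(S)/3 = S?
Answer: -15671/69 ≈ -227.12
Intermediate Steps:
A(S) = 3*S
u(P) = (15 + P)/(2*P) (u(P) = (P + 3*5)/(P + P) = (P + 15)/((2*P)) = (15 + P)*(1/(2*P)) = (15 + P)/(2*P))
E = -8/69 (E = 1/((1/2)*(15 + 4)/4 - 11) = 1/((1/2)*(1/4)*19 - 11) = 1/(19/8 - 11) = 1/(-69/8) = -8/69 ≈ -0.11594)
-227 + X(E) = -227 - 8/69 = -15671/69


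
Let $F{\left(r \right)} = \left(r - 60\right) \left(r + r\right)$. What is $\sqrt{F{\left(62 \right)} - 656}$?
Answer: $2 i \sqrt{102} \approx 20.199 i$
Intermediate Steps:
$F{\left(r \right)} = 2 r \left(-60 + r\right)$ ($F{\left(r \right)} = \left(-60 + r\right) 2 r = 2 r \left(-60 + r\right)$)
$\sqrt{F{\left(62 \right)} - 656} = \sqrt{2 \cdot 62 \left(-60 + 62\right) - 656} = \sqrt{2 \cdot 62 \cdot 2 - 656} = \sqrt{248 - 656} = \sqrt{-408} = 2 i \sqrt{102}$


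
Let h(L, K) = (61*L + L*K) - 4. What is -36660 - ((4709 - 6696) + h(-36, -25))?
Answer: -33373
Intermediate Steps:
h(L, K) = -4 + 61*L + K*L (h(L, K) = (61*L + K*L) - 4 = -4 + 61*L + K*L)
-36660 - ((4709 - 6696) + h(-36, -25)) = -36660 - ((4709 - 6696) + (-4 + 61*(-36) - 25*(-36))) = -36660 - (-1987 + (-4 - 2196 + 900)) = -36660 - (-1987 - 1300) = -36660 - 1*(-3287) = -36660 + 3287 = -33373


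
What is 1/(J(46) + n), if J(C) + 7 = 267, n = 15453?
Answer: 1/15713 ≈ 6.3642e-5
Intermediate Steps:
J(C) = 260 (J(C) = -7 + 267 = 260)
1/(J(46) + n) = 1/(260 + 15453) = 1/15713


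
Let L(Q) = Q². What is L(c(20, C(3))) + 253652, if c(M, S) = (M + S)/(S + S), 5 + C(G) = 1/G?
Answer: 49716321/196 ≈ 2.5365e+5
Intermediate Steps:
C(G) = -5 + 1/G
c(M, S) = (M + S)/(2*S) (c(M, S) = (M + S)/((2*S)) = (M + S)*(1/(2*S)) = (M + S)/(2*S))
L(c(20, C(3))) + 253652 = ((20 + (-5 + 1/3))/(2*(-5 + 1/3)))² + 253652 = ((20 + (-5 + ⅓))/(2*(-5 + ⅓)))² + 253652 = ((20 - 14/3)/(2*(-14/3)))² + 253652 = ((½)*(-3/14)*(46/3))² + 253652 = (-23/14)² + 253652 = 529/196 + 253652 = 49716321/196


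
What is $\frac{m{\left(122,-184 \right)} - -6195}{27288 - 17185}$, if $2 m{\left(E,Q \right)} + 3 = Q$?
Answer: $\frac{12203}{20206} \approx 0.60393$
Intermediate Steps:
$m{\left(E,Q \right)} = - \frac{3}{2} + \frac{Q}{2}$
$\frac{m{\left(122,-184 \right)} - -6195}{27288 - 17185} = \frac{\left(- \frac{3}{2} + \frac{1}{2} \left(-184\right)\right) - -6195}{27288 - 17185} = \frac{\left(- \frac{3}{2} - 92\right) + 6195}{10103} = \left(- \frac{187}{2} + 6195\right) \frac{1}{10103} = \frac{12203}{2} \cdot \frac{1}{10103} = \frac{12203}{20206}$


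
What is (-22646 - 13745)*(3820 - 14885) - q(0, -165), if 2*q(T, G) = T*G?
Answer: 402666415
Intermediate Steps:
q(T, G) = G*T/2 (q(T, G) = (T*G)/2 = (G*T)/2 = G*T/2)
(-22646 - 13745)*(3820 - 14885) - q(0, -165) = (-22646 - 13745)*(3820 - 14885) - (-165)*0/2 = -36391*(-11065) - 1*0 = 402666415 + 0 = 402666415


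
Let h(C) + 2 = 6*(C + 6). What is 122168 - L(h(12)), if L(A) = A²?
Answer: 110932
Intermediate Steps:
h(C) = 34 + 6*C (h(C) = -2 + 6*(C + 6) = -2 + 6*(6 + C) = -2 + (36 + 6*C) = 34 + 6*C)
122168 - L(h(12)) = 122168 - (34 + 6*12)² = 122168 - (34 + 72)² = 122168 - 1*106² = 122168 - 1*11236 = 122168 - 11236 = 110932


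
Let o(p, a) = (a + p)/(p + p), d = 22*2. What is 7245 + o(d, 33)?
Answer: 57967/8 ≈ 7245.9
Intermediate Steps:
d = 44
o(p, a) = (a + p)/(2*p) (o(p, a) = (a + p)/((2*p)) = (a + p)*(1/(2*p)) = (a + p)/(2*p))
7245 + o(d, 33) = 7245 + (½)*(33 + 44)/44 = 7245 + (½)*(1/44)*77 = 7245 + 7/8 = 57967/8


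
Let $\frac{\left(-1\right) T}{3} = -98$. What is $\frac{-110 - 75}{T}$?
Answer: $- \frac{185}{294} \approx -0.62925$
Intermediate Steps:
$T = 294$ ($T = \left(-3\right) \left(-98\right) = 294$)
$\frac{-110 - 75}{T} = \frac{-110 - 75}{294} = \frac{1}{294} \left(-185\right) = - \frac{185}{294}$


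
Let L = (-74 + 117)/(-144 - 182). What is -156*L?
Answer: 3354/163 ≈ 20.577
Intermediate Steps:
L = -43/326 (L = 43/(-326) = 43*(-1/326) = -43/326 ≈ -0.13190)
-156*L = -156*(-43/326) = 3354/163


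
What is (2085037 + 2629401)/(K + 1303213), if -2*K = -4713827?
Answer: 9428876/7320253 ≈ 1.2881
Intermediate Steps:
K = 4713827/2 (K = -½*(-4713827) = 4713827/2 ≈ 2.3569e+6)
(2085037 + 2629401)/(K + 1303213) = (2085037 + 2629401)/(4713827/2 + 1303213) = 4714438/(7320253/2) = 4714438*(2/7320253) = 9428876/7320253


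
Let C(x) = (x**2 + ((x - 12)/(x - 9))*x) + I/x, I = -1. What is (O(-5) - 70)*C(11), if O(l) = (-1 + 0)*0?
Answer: -88865/11 ≈ -8078.6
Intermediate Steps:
O(l) = 0 (O(l) = -1*0 = 0)
C(x) = x**2 - 1/x + x*(-12 + x)/(-9 + x) (C(x) = (x**2 + ((x - 12)/(x - 9))*x) - 1/x = (x**2 + ((-12 + x)/(-9 + x))*x) - 1/x = (x**2 + x*(-12 + x)/(-9 + x)) - 1/x = x**2 - 1/x + x*(-12 + x)/(-9 + x))
(O(-5) - 70)*C(11) = (0 - 70)*((9 + 11**4 - 1*11 - 12*11**2 - 8*11**3)/(11*(-9 + 11))) = -70*(9 + 14641 - 11 - 12*121 - 8*1331)/(11*2) = -70*(9 + 14641 - 11 - 1452 - 10648)/(11*2) = -70*2539/(11*2) = -70*2539/22 = -88865/11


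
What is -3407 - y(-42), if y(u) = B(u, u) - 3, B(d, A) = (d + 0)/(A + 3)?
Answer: -44266/13 ≈ -3405.1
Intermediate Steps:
B(d, A) = d/(3 + A)
y(u) = -3 + u/(3 + u) (y(u) = u/(3 + u) - 3 = -3 + u/(3 + u))
-3407 - y(-42) = -3407 - (-9 - 2*(-42))/(3 - 42) = -3407 - (-9 + 84)/(-39) = -3407 - (-1)*75/39 = -3407 - 1*(-25/13) = -3407 + 25/13 = -44266/13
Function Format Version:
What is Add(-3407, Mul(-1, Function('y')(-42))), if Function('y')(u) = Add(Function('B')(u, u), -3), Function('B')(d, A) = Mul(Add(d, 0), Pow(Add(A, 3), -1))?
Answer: Rational(-44266, 13) ≈ -3405.1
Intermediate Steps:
Function('B')(d, A) = Mul(d, Pow(Add(3, A), -1))
Function('y')(u) = Add(-3, Mul(u, Pow(Add(3, u), -1))) (Function('y')(u) = Add(Mul(u, Pow(Add(3, u), -1)), -3) = Add(-3, Mul(u, Pow(Add(3, u), -1))))
Add(-3407, Mul(-1, Function('y')(-42))) = Add(-3407, Mul(-1, Mul(Pow(Add(3, -42), -1), Add(-9, Mul(-2, -42))))) = Add(-3407, Mul(-1, Mul(Pow(-39, -1), Add(-9, 84)))) = Add(-3407, Mul(-1, Mul(Rational(-1, 39), 75))) = Add(-3407, Mul(-1, Rational(-25, 13))) = Add(-3407, Rational(25, 13)) = Rational(-44266, 13)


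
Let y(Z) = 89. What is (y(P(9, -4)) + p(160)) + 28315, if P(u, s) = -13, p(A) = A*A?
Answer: 54004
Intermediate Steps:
p(A) = A²
(y(P(9, -4)) + p(160)) + 28315 = (89 + 160²) + 28315 = (89 + 25600) + 28315 = 25689 + 28315 = 54004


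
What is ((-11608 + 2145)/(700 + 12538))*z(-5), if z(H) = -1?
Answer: 9463/13238 ≈ 0.71484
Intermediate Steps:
((-11608 + 2145)/(700 + 12538))*z(-5) = ((-11608 + 2145)/(700 + 12538))*(-1) = -9463/13238*(-1) = 9463/13238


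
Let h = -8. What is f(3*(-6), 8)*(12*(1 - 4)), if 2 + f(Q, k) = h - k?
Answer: 648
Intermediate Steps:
f(Q, k) = -10 - k (f(Q, k) = -2 + (-8 - k) = -10 - k)
f(3*(-6), 8)*(12*(1 - 4)) = (-10 - 1*8)*(12*(1 - 4)) = (-10 - 8)*(12*(-3)) = -18*(-36) = 648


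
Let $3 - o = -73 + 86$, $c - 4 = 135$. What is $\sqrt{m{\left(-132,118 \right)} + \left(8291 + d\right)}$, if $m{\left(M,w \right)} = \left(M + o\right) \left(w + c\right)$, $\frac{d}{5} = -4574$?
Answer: $i \sqrt{51073} \approx 225.99 i$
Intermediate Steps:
$c = 139$ ($c = 4 + 135 = 139$)
$d = -22870$ ($d = 5 \left(-4574\right) = -22870$)
$o = -10$ ($o = 3 - \left(-73 + 86\right) = 3 - 13 = -10$)
$m{\left(M,w \right)} = \left(-10 + M\right) \left(139 + w\right)$ ($m{\left(M,w \right)} = \left(M - 10\right) \left(w + 139\right) = \left(-10 + M\right) \left(139 + w\right)$)
$\sqrt{m{\left(-132,118 \right)} + \left(8291 + d\right)} = \sqrt{\left(-1390 - 1180 + 139 \left(-132\right) - 15576\right) + \left(8291 - 22870\right)} = \sqrt{\left(-1390 - 1180 - 18348 - 15576\right) - 14579} = \sqrt{-36494 - 14579} = \sqrt{-51073} = i \sqrt{51073}$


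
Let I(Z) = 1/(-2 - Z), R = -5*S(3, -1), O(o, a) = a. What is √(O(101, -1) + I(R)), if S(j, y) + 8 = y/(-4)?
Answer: I*√27221/163 ≈ 1.0122*I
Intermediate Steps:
S(j, y) = -8 - y/4 (S(j, y) = -8 + y/(-4) = -8 + y*(-¼) = -8 - y/4)
R = 155/4 (R = -5*(-8 - ¼*(-1)) = -5*(-8 + ¼) = -5*(-31/4) = 155/4 ≈ 38.750)
√(O(101, -1) + I(R)) = √(-1 - 1/(2 + 155/4)) = √(-1 - 1/163/4) = √(-1 - 1*4/163) = √(-1 - 4/163) = √(-167/163) = I*√27221/163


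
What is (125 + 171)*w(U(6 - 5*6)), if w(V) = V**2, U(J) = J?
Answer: 170496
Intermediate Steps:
(125 + 171)*w(U(6 - 5*6)) = (125 + 171)*(6 - 5*6)**2 = 296*(6 - 30)**2 = 296*(-24)**2 = 296*576 = 170496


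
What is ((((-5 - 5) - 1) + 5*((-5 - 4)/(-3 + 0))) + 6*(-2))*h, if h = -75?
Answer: 600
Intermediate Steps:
((((-5 - 5) - 1) + 5*((-5 - 4)/(-3 + 0))) + 6*(-2))*h = ((((-5 - 5) - 1) + 5*((-5 - 4)/(-3 + 0))) + 6*(-2))*(-75) = (((-10 - 1) + 5*(-9/(-3))) - 12)*(-75) = ((-11 + 5*(-9*(-⅓))) - 12)*(-75) = ((-11 + 5*3) - 12)*(-75) = ((-11 + 15) - 12)*(-75) = (4 - 12)*(-75) = -8*(-75) = 600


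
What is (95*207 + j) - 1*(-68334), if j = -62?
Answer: 87937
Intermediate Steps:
(95*207 + j) - 1*(-68334) = (95*207 - 62) - 1*(-68334) = (19665 - 62) + 68334 = 19603 + 68334 = 87937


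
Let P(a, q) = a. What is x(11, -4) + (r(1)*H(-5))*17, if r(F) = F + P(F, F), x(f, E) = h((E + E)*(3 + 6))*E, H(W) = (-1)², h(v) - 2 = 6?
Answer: 2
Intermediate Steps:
h(v) = 8 (h(v) = 2 + 6 = 8)
H(W) = 1
x(f, E) = 8*E
r(F) = 2*F (r(F) = F + F = 2*F)
x(11, -4) + (r(1)*H(-5))*17 = 8*(-4) + ((2*1)*1)*17 = -32 + (2*1)*17 = -32 + 2*17 = -32 + 34 = 2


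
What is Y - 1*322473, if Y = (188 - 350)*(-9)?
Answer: -321015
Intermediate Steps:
Y = 1458 (Y = -162*(-9) = 1458)
Y - 1*322473 = 1458 - 1*322473 = 1458 - 322473 = -321015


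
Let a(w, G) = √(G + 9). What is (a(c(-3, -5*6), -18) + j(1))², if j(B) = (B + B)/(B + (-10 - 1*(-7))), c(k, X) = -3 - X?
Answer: (-1 + 3*I)² ≈ -8.0 - 6.0*I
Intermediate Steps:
a(w, G) = √(9 + G)
j(B) = 2*B/(-3 + B) (j(B) = (2*B)/(B + (-10 + 7)) = (2*B)/(B - 3) = (2*B)/(-3 + B) = 2*B/(-3 + B))
(a(c(-3, -5*6), -18) + j(1))² = (√(9 - 18) + 2*1/(-3 + 1))² = (√(-9) + 2*1/(-2))² = (3*I + 2*1*(-½))² = (3*I - 1)² = (-1 + 3*I)²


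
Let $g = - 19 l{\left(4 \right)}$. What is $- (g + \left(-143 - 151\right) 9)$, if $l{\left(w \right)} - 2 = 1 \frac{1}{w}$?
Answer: $\frac{10755}{4} \approx 2688.8$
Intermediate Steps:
$l{\left(w \right)} = 2 + \frac{1}{w}$ ($l{\left(w \right)} = 2 + 1 \frac{1}{w} = 2 + \frac{1}{w}$)
$g = - \frac{171}{4}$ ($g = - 19 \left(2 + \frac{1}{4}\right) = \left(-19\right) \frac{9}{4} = - \frac{171}{4} \approx -42.75$)
$- (g + \left(-143 - 151\right) 9) = - (- \frac{171}{4} + \left(-143 - 151\right) 9) = - (- \frac{171}{4} - 2646) = \left(-1\right) \left(- \frac{10755}{4}\right) = \frac{10755}{4}$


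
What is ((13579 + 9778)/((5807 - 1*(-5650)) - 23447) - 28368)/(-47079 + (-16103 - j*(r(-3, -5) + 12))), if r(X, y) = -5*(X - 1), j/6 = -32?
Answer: 340155677/683885620 ≈ 0.49739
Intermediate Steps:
j = -192 (j = 6*(-32) = -192)
r(X, y) = 5 - 5*X (r(X, y) = -5*(-1 + X) = 5 - 5*X)
((13579 + 9778)/((5807 - 1*(-5650)) - 23447) - 28368)/(-47079 + (-16103 - j*(r(-3, -5) + 12))) = ((13579 + 9778)/((5807 - 1*(-5650)) - 23447) - 28368)/(-47079 + (-16103 - (-192)*((5 - 5*(-3)) + 12))) = (23357/((5807 + 5650) - 23447) - 28368)/(-47079 + (-16103 - (-192)*((5 + 15) + 12))) = (23357/(11457 - 23447) - 28368)/(-47079 + (-16103 - (-192)*(20 + 12))) = (23357/(-11990) - 28368)/(-47079 + (-16103 - (-192)*32)) = (23357*(-1/11990) - 28368)/(-47079 + (-16103 - 1*(-6144))) = (-23357/11990 - 28368)/(-47079 + (-16103 + 6144)) = -340155677/(11990*(-47079 - 9959)) = -340155677/11990/(-57038) = -340155677/11990*(-1/57038) = 340155677/683885620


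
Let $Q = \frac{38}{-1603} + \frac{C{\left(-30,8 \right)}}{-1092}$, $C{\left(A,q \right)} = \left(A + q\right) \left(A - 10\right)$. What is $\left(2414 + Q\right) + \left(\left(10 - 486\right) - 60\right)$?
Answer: $\frac{117355064}{62517} \approx 1877.2$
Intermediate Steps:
$C{\left(A,q \right)} = \left(-10 + A\right) \left(A + q\right)$ ($C{\left(A,q \right)} = \left(A + q\right) \left(-10 + A\right) = \left(-10 + A\right) \left(A + q\right)$)
$Q = - \frac{51862}{62517}$ ($Q = \frac{38}{-1603} + \frac{\left(-30\right)^{2} - -300 - 80 - 240}{-1092} = 38 \left(- \frac{1}{1603}\right) + \left(900 + 300 - 80 - 240\right) \left(- \frac{1}{1092}\right) = - \frac{38}{1603} + 880 \left(- \frac{1}{1092}\right) = - \frac{38}{1603} - \frac{220}{273} = - \frac{51862}{62517} \approx -0.82957$)
$\left(2414 + Q\right) + \left(\left(10 - 486\right) - 60\right) = \left(2414 - \frac{51862}{62517}\right) + \left(\left(10 - 486\right) - 60\right) = \frac{150864176}{62517} + \left(\left(10 - 486\right) - 60\right) = \frac{150864176}{62517} - 536 = \frac{117355064}{62517}$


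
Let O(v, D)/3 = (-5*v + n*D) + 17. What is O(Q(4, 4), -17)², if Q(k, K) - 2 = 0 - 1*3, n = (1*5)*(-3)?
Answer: 690561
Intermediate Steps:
n = -15 (n = 5*(-3) = -15)
Q(k, K) = -1 (Q(k, K) = 2 + (0 - 1*3) = 2 + (0 - 3) = 2 - 3 = -1)
O(v, D) = 51 - 45*D - 15*v (O(v, D) = 3*((-5*v - 15*D) + 17) = 3*((-15*D - 5*v) + 17) = 3*(17 - 15*D - 5*v) = 51 - 45*D - 15*v)
O(Q(4, 4), -17)² = (51 - 45*(-17) - 15*(-1))² = (51 + 765 + 15)² = 831² = 690561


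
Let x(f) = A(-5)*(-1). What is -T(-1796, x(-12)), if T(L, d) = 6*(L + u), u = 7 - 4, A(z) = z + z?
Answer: 10758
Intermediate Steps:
A(z) = 2*z
x(f) = 10 (x(f) = (2*(-5))*(-1) = -10*(-1) = 10)
u = 3
T(L, d) = 18 + 6*L (T(L, d) = 6*(L + 3) = 6*(3 + L) = 18 + 6*L)
-T(-1796, x(-12)) = -(18 + 6*(-1796)) = -(18 - 10776) = -1*(-10758) = 10758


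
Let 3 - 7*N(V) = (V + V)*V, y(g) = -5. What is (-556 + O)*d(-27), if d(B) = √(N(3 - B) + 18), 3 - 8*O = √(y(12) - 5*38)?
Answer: 3*√253435/56 - 635*I*√11697/8 ≈ 26.969 - 8584.6*I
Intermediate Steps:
O = 3/8 - I*√195/8 (O = 3/8 - √(-5 - 5*38)/8 = 3/8 - √(-5 - 190)/8 = 3/8 - I*√195/8 ≈ 0.375 - 1.7455*I)
N(V) = 3/7 - 2*V²/7 (N(V) = 3/7 - (V + V)*V/7 = 3/7 - 2*V*V/7 = 3/7 - 2*V²/7)
d(B) = √(129/7 - 2*(3 - B)²/7) (d(B) = √((3/7 - 2*(3 - B)²/7) + 18) = √(129/7 - 2*(3 - B)²/7))
(-556 + O)*d(-27) = (-556 + (3/8 - I*√195/8))*(√(903 - 14*(3 - 1*(-27))²)/7) = (-4445/8 - I*√195/8)*(√(903 - 14*(3 + 27)²)/7) = (-4445/8 - I*√195/8)*(√(903 - 14*30²)/7) = (-4445/8 - I*√195/8)*(√(903 - 14*900)/7) = (-4445/8 - I*√195/8)*(√(903 - 12600)/7) = (-4445/8 - I*√195/8)*(√(-11697)/7) = (-4445/8 - I*√195/8)*((I*√11697)/7) = (-4445/8 - I*√195/8)*(I*√11697/7) = I*√11697*(-4445/8 - I*√195/8)/7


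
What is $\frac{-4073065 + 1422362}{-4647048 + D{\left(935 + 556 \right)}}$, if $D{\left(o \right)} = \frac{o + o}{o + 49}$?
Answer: $\frac{291577330}{511175067} \approx 0.57041$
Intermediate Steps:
$D{\left(o \right)} = \frac{2 o}{49 + o}$
$\frac{-4073065 + 1422362}{-4647048 + D{\left(935 + 556 \right)}} = \frac{-4073065 + 1422362}{-4647048 + \frac{2 \left(935 + 556\right)}{49 + \left(935 + 556\right)}} = - \frac{2650703}{-4647048 + 2 \cdot 1491 \frac{1}{49 + 1491}} = - \frac{2650703}{-4647048 + 2 \cdot 1491 \cdot \frac{1}{1540}} = - \frac{2650703}{-4647048 + \frac{213}{110}} = - \frac{2650703}{- \frac{511175067}{110}} = \left(-2650703\right) \left(- \frac{110}{511175067}\right) = \frac{291577330}{511175067}$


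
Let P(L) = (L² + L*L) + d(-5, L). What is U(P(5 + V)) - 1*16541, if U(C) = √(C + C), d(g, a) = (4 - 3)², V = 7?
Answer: -16541 + 17*√2 ≈ -16517.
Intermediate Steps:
d(g, a) = 1 (d(g, a) = 1² = 1)
P(L) = 1 + 2*L² (P(L) = (L² + L*L) + 1 = (L² + L²) + 1 = 2*L² + 1 = 1 + 2*L²)
U(C) = √2*√C (U(C) = √(2*C) = √2*√C)
U(P(5 + V)) - 1*16541 = √2*√(1 + 2*(5 + 7)²) - 1*16541 = √2*√(1 + 2*12²) - 16541 = √2*√(1 + 2*144) - 16541 = √2*√(1 + 288) - 16541 = √2*√289 - 16541 = √2*17 - 16541 = 17*√2 - 16541 = -16541 + 17*√2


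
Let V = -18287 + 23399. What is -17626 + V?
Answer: -12514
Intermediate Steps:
V = 5112
-17626 + V = -17626 + 5112 = -12514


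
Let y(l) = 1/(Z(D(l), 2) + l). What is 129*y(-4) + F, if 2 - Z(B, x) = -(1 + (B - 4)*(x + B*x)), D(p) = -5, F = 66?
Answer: 4815/71 ≈ 67.817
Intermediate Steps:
Z(B, x) = 3 + (-4 + B)*(x + B*x) (Z(B, x) = 2 - (-1)*(1 + (B - 4)*(x + B*x)) = 2 - (-1)*(1 + (-4 + B)*(x + B*x)) = 2 - (-1 - (-4 + B)*(x + B*x)) = 2 + (1 + (-4 + B)*(x + B*x)) = 3 + (-4 + B)*(x + B*x))
y(l) = 1/(75 + l) (y(l) = 1/((3 - 4*2 + 2*(-5)**2 - 3*(-5)*2) + l) = 1/((3 - 8 + 2*25 + 30) + l) = 1/((3 - 8 + 50 + 30) + l) = 1/(75 + l))
129*y(-4) + F = 129/(75 - 4) + 66 = 129/71 + 66 = 4815/71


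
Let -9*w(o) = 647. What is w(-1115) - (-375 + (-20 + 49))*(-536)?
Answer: -1669751/9 ≈ -1.8553e+5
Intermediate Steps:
w(o) = -647/9 (w(o) = -1/9*647 = -647/9)
w(-1115) - (-375 + (-20 + 49))*(-536) = -647/9 - (-375 + (-20 + 49))*(-536) = -647/9 - (-375 + 29)*(-536) = -647/9 - (-346)*(-536) = -647/9 - 1*185456 = -647/9 - 185456 = -1669751/9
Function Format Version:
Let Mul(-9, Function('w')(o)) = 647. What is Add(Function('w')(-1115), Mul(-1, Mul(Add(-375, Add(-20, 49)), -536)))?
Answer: Rational(-1669751, 9) ≈ -1.8553e+5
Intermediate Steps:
Function('w')(o) = Rational(-647, 9) (Function('w')(o) = Mul(Rational(-1, 9), 647) = Rational(-647, 9))
Add(Function('w')(-1115), Mul(-1, Mul(Add(-375, Add(-20, 49)), -536))) = Add(Rational(-647, 9), Mul(-1, Mul(Add(-375, Add(-20, 49)), -536))) = Add(Rational(-647, 9), Mul(-1, Mul(Add(-375, 29), -536))) = Add(Rational(-647, 9), Mul(-1, Mul(-346, -536))) = Add(Rational(-647, 9), Mul(-1, 185456)) = Add(Rational(-647, 9), -185456) = Rational(-1669751, 9)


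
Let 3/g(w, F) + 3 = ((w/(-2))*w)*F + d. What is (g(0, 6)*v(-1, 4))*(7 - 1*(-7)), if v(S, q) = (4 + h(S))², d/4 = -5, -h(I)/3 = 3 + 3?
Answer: -8232/23 ≈ -357.91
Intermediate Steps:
h(I) = -18 (h(I) = -3*(3 + 3) = -3*6 = -18)
d = -20 (d = 4*(-5) = -20)
v(S, q) = 196 (v(S, q) = (4 - 18)² = (-14)² = 196)
g(w, F) = 3/(-23 - F*w²/2) (g(w, F) = 3/(-3 + (((w/(-2))*w)*F - 20)) = 3/(-3 + (((w*(-½))*w)*F - 20)) = 3/(-3 + (((-w/2)*w)*F - 20)) = 3/(-3 + ((-w²/2)*F - 20)) = 3/(-3 + (-F*w²/2 - 20)) = 3/(-3 + (-20 - F*w²/2)) = 3/(-23 - F*w²/2))
(g(0, 6)*v(-1, 4))*(7 - 1*(-7)) = (-6/(46 + 6*0²)*196)*(7 - 1*(-7)) = (-6/(46 + 6*0)*196)*(7 + 7) = (-6/(46 + 0)*196)*14 = (-6/46*196)*14 = (-6*1/46*196)*14 = -3/23*196*14 = -588/23*14 = -8232/23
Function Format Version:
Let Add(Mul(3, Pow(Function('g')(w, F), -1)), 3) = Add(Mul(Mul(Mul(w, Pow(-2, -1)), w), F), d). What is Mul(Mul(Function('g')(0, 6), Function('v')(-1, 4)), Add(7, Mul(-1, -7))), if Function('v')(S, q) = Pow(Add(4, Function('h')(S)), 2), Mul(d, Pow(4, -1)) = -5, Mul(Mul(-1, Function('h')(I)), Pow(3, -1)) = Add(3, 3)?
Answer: Rational(-8232, 23) ≈ -357.91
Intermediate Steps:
Function('h')(I) = -18 (Function('h')(I) = Mul(-3, Add(3, 3)) = Mul(-3, 6) = -18)
d = -20 (d = Mul(4, -5) = -20)
Function('v')(S, q) = 196 (Function('v')(S, q) = Pow(Add(4, -18), 2) = Pow(-14, 2) = 196)
Function('g')(w, F) = Mul(3, Pow(Add(-23, Mul(Rational(-1, 2), F, Pow(w, 2))), -1)) (Function('g')(w, F) = Mul(3, Pow(Add(-3, Add(Mul(Mul(Mul(w, Pow(-2, -1)), w), F), -20)), -1)) = Mul(3, Pow(Add(-3, Add(Mul(Mul(Mul(w, Rational(-1, 2)), w), F), -20)), -1)) = Mul(3, Pow(Add(-3, Add(Mul(Mul(Mul(Rational(-1, 2), w), w), F), -20)), -1)) = Mul(3, Pow(Add(-3, Add(Mul(Mul(Rational(-1, 2), Pow(w, 2)), F), -20)), -1)) = Mul(3, Pow(Add(-3, Add(Mul(Rational(-1, 2), F, Pow(w, 2)), -20)), -1)) = Mul(3, Pow(Add(-3, Add(-20, Mul(Rational(-1, 2), F, Pow(w, 2)))), -1)) = Mul(3, Pow(Add(-23, Mul(Rational(-1, 2), F, Pow(w, 2))), -1)))
Mul(Mul(Function('g')(0, 6), Function('v')(-1, 4)), Add(7, Mul(-1, -7))) = Mul(Mul(Mul(-6, Pow(Add(46, Mul(6, Pow(0, 2))), -1)), 196), Add(7, Mul(-1, -7))) = Mul(Mul(Mul(-6, Pow(Add(46, Mul(6, 0)), -1)), 196), Add(7, 7)) = Mul(Mul(Mul(-6, Pow(Add(46, 0), -1)), 196), 14) = Mul(Mul(Mul(-6, Pow(46, -1)), 196), 14) = Mul(Mul(Mul(-6, Rational(1, 46)), 196), 14) = Mul(Mul(Rational(-3, 23), 196), 14) = Mul(Rational(-588, 23), 14) = Rational(-8232, 23)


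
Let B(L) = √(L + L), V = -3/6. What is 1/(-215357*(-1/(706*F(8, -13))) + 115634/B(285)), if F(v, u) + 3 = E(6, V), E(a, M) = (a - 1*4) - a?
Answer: 15964414410/8593257503495633 + 74320296652*√570/8593257503495633 ≈ 0.00020834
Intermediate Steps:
V = -½ (V = -3*⅙ = -½ ≈ -0.50000)
E(a, M) = -4 (E(a, M) = (a - 4) - a = (-4 + a) - a = -4)
F(v, u) = -7 (F(v, u) = -3 - 4 = -7)
B(L) = √2*√L (B(L) = √(2*L) = √2*√L)
1/(-215357*(-1/(706*F(8, -13))) + 115634/B(285)) = 1/(-215357/((-7*(-706))) + 115634/((√2*√285))) = 1/(-215357/4942 + 115634/(√570)) = 1/(-215357*1/4942 + 115634*(√570/570)) = 1/(-215357/4942 + 3043*√570/15)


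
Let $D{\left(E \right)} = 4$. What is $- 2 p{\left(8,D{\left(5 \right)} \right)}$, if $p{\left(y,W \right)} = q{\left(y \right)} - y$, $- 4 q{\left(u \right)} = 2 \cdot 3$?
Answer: $19$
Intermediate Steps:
$q{\left(u \right)} = - \frac{3}{2}$ ($q{\left(u \right)} = - \frac{2 \cdot 3}{4} = \left(- \frac{1}{4}\right) 6 = - \frac{3}{2}$)
$p{\left(y,W \right)} = - \frac{3}{2} - y$
$- 2 p{\left(8,D{\left(5 \right)} \right)} = - 2 \left(- \frac{3}{2} - 8\right) = \left(-2\right) \left(- \frac{19}{2}\right) = 19$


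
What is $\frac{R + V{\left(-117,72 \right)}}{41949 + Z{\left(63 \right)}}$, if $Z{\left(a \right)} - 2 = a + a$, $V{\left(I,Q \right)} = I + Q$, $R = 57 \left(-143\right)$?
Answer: $- \frac{8196}{42077} \approx -0.19479$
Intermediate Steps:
$R = -8151$
$Z{\left(a \right)} = 2 + 2 a$ ($Z{\left(a \right)} = 2 + \left(a + a\right) = 2 + 2 a$)
$\frac{R + V{\left(-117,72 \right)}}{41949 + Z{\left(63 \right)}} = \frac{-8151 + \left(-117 + 72\right)}{41949 + \left(2 + 2 \cdot 63\right)} = \frac{-8151 - 45}{41949 + \left(2 + 126\right)} = - \frac{8196}{41949 + 128} = - \frac{8196}{42077}$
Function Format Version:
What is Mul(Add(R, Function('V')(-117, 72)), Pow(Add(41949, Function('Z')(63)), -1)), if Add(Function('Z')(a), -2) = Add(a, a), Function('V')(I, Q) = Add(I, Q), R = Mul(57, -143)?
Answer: Rational(-8196, 42077) ≈ -0.19479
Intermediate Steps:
R = -8151
Function('Z')(a) = Add(2, Mul(2, a)) (Function('Z')(a) = Add(2, Add(a, a)) = Add(2, Mul(2, a)))
Mul(Add(R, Function('V')(-117, 72)), Pow(Add(41949, Function('Z')(63)), -1)) = Mul(Add(-8151, Add(-117, 72)), Pow(Add(41949, Add(2, Mul(2, 63))), -1)) = Mul(Add(-8151, -45), Pow(Add(41949, Add(2, 126)), -1)) = Mul(-8196, Pow(Add(41949, 128), -1)) = Mul(-8196, Pow(42077, -1)) = Mul(-8196, Rational(1, 42077)) = Rational(-8196, 42077)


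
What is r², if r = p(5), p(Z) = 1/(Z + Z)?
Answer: 1/100 ≈ 0.010000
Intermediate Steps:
p(Z) = 1/(2*Z)
r = ⅒ (r = (½)/5 = (½)*(⅕) = ⅒ ≈ 0.10000)
r² = (⅒)² = 1/100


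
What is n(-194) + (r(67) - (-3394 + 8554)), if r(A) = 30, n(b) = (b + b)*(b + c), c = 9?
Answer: 66650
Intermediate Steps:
n(b) = 2*b*(9 + b) (n(b) = (b + b)*(b + 9) = (2*b)*(9 + b) = 2*b*(9 + b))
n(-194) + (r(67) - (-3394 + 8554)) = 2*(-194)*(9 - 194) + (30 - (-3394 + 8554)) = 2*(-194)*(-185) + (30 - 1*5160) = 71780 + (30 - 5160) = 71780 - 5130 = 66650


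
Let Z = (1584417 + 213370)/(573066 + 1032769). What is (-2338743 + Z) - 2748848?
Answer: -189996044086/37345 ≈ -5.0876e+6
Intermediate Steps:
Z = 41809/37345 (Z = 1797787/1605835 = 1797787*(1/1605835) = 41809/37345 ≈ 1.1195)
(-2338743 + Z) - 2748848 = (-2338743 + 41809/37345) - 2748848 = -87340315526/37345 - 2748848 = -189996044086/37345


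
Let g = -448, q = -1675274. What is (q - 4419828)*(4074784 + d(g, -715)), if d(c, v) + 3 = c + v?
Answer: -24829117219036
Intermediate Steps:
d(c, v) = -3 + c + v (d(c, v) = -3 + (c + v) = -3 + c + v)
(q - 4419828)*(4074784 + d(g, -715)) = (-1675274 - 4419828)*(4074784 + (-3 - 448 - 715)) = -6095102*(4074784 - 1166) = -6095102*4073618 = -24829117219036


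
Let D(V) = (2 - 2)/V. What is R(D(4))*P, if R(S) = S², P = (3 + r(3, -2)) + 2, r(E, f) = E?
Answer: 0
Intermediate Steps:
D(V) = 0 (D(V) = 0/V = 0)
P = 8 (P = (3 + 3) + 2 = 6 + 2 = 8)
R(D(4))*P = 0²*8 = 0*8 = 0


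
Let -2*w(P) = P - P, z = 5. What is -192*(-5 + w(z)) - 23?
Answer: 937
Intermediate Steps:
w(P) = 0 (w(P) = -(P - P)/2 = -1/2*0 = 0)
-192*(-5 + w(z)) - 23 = -192*(-5 + 0) - 23 = -192*(-5) - 23 = -32*(-30) - 23 = 960 - 23 = 937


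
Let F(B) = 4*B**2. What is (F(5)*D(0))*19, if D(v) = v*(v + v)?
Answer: 0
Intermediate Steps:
D(v) = 2*v**2 (D(v) = v*(2*v) = 2*v**2)
(F(5)*D(0))*19 = ((4*5**2)*(2*0**2))*19 = ((4*25)*(2*0))*19 = (100*0)*19 = 0*19 = 0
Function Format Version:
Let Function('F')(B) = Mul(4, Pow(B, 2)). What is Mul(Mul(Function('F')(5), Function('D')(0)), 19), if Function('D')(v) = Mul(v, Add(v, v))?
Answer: 0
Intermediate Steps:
Function('D')(v) = Mul(2, Pow(v, 2)) (Function('D')(v) = Mul(v, Mul(2, v)) = Mul(2, Pow(v, 2)))
Mul(Mul(Function('F')(5), Function('D')(0)), 19) = Mul(Mul(Mul(4, Pow(5, 2)), Mul(2, Pow(0, 2))), 19) = Mul(Mul(Mul(4, 25), Mul(2, 0)), 19) = Mul(Mul(100, 0), 19) = Mul(0, 19) = 0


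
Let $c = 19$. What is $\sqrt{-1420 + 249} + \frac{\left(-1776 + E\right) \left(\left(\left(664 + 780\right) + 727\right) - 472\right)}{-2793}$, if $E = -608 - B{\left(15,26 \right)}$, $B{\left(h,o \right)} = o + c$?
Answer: $\frac{589553}{399} + i \sqrt{1171} \approx 1477.6 + 34.22 i$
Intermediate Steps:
$B{\left(h,o \right)} = 19 + o$ ($B{\left(h,o \right)} = o + 19 = 19 + o$)
$E = -653$ ($E = -608 - \left(19 + 26\right) = -608 - 45 = -653$)
$\sqrt{-1420 + 249} + \frac{\left(-1776 + E\right) \left(\left(\left(664 + 780\right) + 727\right) - 472\right)}{-2793} = \sqrt{-1420 + 249} + \frac{\left(-1776 - 653\right) \left(\left(\left(664 + 780\right) + 727\right) - 472\right)}{-2793} = \sqrt{-1171} + - 2429 \left(\left(1444 + 727\right) - 472\right) \left(- \frac{1}{2793}\right) = i \sqrt{1171} + - 2429 \left(2171 - 472\right) \left(- \frac{1}{2793}\right) = i \sqrt{1171} + \left(-2429\right) 1699 \left(- \frac{1}{2793}\right) = i \sqrt{1171} - - \frac{589553}{399} = i \sqrt{1171} + \frac{589553}{399} = \frac{589553}{399} + i \sqrt{1171}$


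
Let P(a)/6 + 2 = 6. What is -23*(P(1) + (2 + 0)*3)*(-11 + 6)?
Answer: 3450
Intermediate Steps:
P(a) = 24 (P(a) = -12 + 6*6 = -12 + 36 = 24)
-23*(P(1) + (2 + 0)*3)*(-11 + 6) = -23*(24 + (2 + 0)*3)*(-11 + 6) = -23*(24 + 2*3)*(-5) = -23*(24 + 6)*(-5) = -690*(-5) = -23*(-150) = 3450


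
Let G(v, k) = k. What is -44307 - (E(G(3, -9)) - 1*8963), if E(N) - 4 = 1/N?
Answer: -318131/9 ≈ -35348.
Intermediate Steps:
E(N) = 4 + 1/N
-44307 - (E(G(3, -9)) - 1*8963) = -44307 - ((4 + 1/(-9)) - 1*8963) = -44307 - ((4 - 1/9) - 8963) = -44307 - (35/9 - 8963) = -44307 - 1*(-80632/9) = -44307 + 80632/9 = -318131/9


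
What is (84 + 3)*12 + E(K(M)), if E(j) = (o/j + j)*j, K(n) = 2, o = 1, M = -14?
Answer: 1049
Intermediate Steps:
E(j) = j*(j + 1/j) (E(j) = (1/j + j)*j = (j + 1/j)*j = j*(j + 1/j))
(84 + 3)*12 + E(K(M)) = (84 + 3)*12 + (1 + 2**2) = 87*12 + (1 + 4) = 1044 + 5 = 1049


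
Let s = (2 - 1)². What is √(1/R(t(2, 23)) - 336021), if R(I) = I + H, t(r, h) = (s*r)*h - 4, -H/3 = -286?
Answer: I*√302418899/30 ≈ 579.67*I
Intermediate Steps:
H = 858 (H = -3*(-286) = 858)
s = 1 (s = 1² = 1)
t(r, h) = -4 + h*r (t(r, h) = (1*r)*h - 4 = r*h - 4 = h*r - 4 = -4 + h*r)
R(I) = 858 + I (R(I) = I + 858 = 858 + I)
√(1/R(t(2, 23)) - 336021) = √(1/(858 + (-4 + 23*2)) - 336021) = √(1/(858 + (-4 + 46)) - 336021) = √(1/(858 + 42) - 336021) = √(1/900 - 336021) = √(-302418899/900) = I*√302418899/30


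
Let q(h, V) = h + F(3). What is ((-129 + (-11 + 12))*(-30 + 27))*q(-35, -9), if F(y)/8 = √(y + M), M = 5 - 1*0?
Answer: -13440 + 6144*√2 ≈ -4751.1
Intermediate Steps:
M = 5 (M = 5 + 0 = 5)
F(y) = 8*√(5 + y) (F(y) = 8*√(y + 5) = 8*√(5 + y))
q(h, V) = h + 16*√2 (q(h, V) = h + 8*√(5 + 3) = h + 8*√8 = h + 8*(2*√2) = h + 16*√2)
((-129 + (-11 + 12))*(-30 + 27))*q(-35, -9) = ((-129 + (-11 + 12))*(-30 + 27))*(-35 + 16*√2) = ((-129 + 1)*(-3))*(-35 + 16*√2) = (-128*(-3))*(-35 + 16*√2) = 384*(-35 + 16*√2) = -13440 + 6144*√2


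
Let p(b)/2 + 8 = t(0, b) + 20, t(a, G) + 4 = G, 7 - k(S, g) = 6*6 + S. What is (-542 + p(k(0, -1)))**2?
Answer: 341056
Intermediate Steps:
k(S, g) = -29 - S (k(S, g) = 7 - (6*6 + S) = 7 - (36 + S) = 7 + (-36 - S) = -29 - S)
t(a, G) = -4 + G
p(b) = 16 + 2*b (p(b) = -16 + 2*((-4 + b) + 20) = -16 + 2*(16 + b) = -16 + (32 + 2*b) = 16 + 2*b)
(-542 + p(k(0, -1)))**2 = (-542 + (16 + 2*(-29 - 1*0)))**2 = (-542 + (16 + 2*(-29 + 0)))**2 = (-542 + (16 + 2*(-29)))**2 = (-542 + (16 - 58))**2 = (-542 - 42)**2 = (-584)**2 = 341056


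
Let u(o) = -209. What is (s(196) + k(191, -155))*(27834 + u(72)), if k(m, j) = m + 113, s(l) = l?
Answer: 13812500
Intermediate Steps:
k(m, j) = 113 + m
(s(196) + k(191, -155))*(27834 + u(72)) = (196 + (113 + 191))*(27834 - 209) = (196 + 304)*27625 = 500*27625 = 13812500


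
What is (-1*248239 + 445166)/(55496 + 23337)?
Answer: 196927/78833 ≈ 2.4980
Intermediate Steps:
(-1*248239 + 445166)/(55496 + 23337) = (-248239 + 445166)/78833 = 196927*(1/78833) = 196927/78833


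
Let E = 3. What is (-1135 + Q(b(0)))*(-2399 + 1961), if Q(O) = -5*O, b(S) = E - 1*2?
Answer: 499320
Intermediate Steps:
b(S) = 1 (b(S) = 3 - 1*2 = 3 - 2 = 1)
(-1135 + Q(b(0)))*(-2399 + 1961) = (-1135 - 5*1)*(-2399 + 1961) = (-1135 - 5)*(-438) = -1140*(-438) = 499320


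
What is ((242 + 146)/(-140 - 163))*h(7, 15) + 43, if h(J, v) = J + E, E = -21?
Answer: 18461/303 ≈ 60.927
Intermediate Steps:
h(J, v) = -21 + J (h(J, v) = J - 21 = -21 + J)
((242 + 146)/(-140 - 163))*h(7, 15) + 43 = ((242 + 146)/(-140 - 163))*(-21 + 7) + 43 = (388/(-303))*(-14) + 43 = (388*(-1/303))*(-14) + 43 = -388/303*(-14) + 43 = 5432/303 + 43 = 18461/303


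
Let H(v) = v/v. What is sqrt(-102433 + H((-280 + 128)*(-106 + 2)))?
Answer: 4*I*sqrt(6402) ≈ 320.05*I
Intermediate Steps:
H(v) = 1
sqrt(-102433 + H((-280 + 128)*(-106 + 2))) = sqrt(-102433 + 1) = sqrt(-102432) = 4*I*sqrt(6402)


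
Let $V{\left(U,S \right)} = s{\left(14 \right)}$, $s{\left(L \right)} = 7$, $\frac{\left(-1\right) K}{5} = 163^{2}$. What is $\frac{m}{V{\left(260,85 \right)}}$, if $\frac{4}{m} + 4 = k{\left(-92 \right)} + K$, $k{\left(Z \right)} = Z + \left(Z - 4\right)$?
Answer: $- \frac{4}{931259} \approx -4.2953 \cdot 10^{-6}$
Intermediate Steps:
$K = -132845$ ($K = - 5 \cdot 163^{2} = \left(-5\right) 26569 = -132845$)
$V{\left(U,S \right)} = 7$
$k{\left(Z \right)} = -4 + 2 Z$ ($k{\left(Z \right)} = Z + \left(-4 + Z\right) = -4 + 2 Z$)
$m = - \frac{4}{133037}$ ($m = \frac{4}{-4 + \left(\left(-4 + 2 \left(-92\right)\right) - 132845\right)} = \frac{4}{-4 - 133033} = \frac{4}{-133037} = 4 \left(- \frac{1}{133037}\right) = - \frac{4}{133037} \approx -3.0067 \cdot 10^{-5}$)
$\frac{m}{V{\left(260,85 \right)}} = - \frac{4}{133037 \cdot 7} = \left(- \frac{4}{133037}\right) \frac{1}{7} = - \frac{4}{931259}$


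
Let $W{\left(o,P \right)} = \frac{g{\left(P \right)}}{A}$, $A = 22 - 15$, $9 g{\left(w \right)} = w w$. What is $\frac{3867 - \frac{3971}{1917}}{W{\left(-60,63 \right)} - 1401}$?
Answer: $- \frac{3704534}{1282473} \approx -2.8886$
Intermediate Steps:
$g{\left(w \right)} = \frac{w^{2}}{9}$ ($g{\left(w \right)} = \frac{w w}{9} = \frac{w^{2}}{9}$)
$A = 7$
$W{\left(o,P \right)} = \frac{P^{2}}{63}$ ($W{\left(o,P \right)} = \frac{\frac{1}{9} P^{2}}{7} = \frac{P^{2}}{9} \cdot \frac{1}{7} = \frac{P^{2}}{63}$)
$\frac{3867 - \frac{3971}{1917}}{W{\left(-60,63 \right)} - 1401} = \frac{3867 - \frac{3971}{1917}}{\frac{63^{2}}{63} - 1401} = \frac{3867 - \frac{3971}{1917}}{\frac{1}{63} \cdot 3969 - 1401} = \frac{3867 - \frac{3971}{1917}}{63 - 1401} = \frac{7409068}{1917 \left(-1338\right)} = \frac{7409068}{1917} \left(- \frac{1}{1338}\right) = - \frac{3704534}{1282473}$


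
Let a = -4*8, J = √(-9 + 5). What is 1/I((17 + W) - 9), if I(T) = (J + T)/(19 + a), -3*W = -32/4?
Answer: -312/265 + 117*I/530 ≈ -1.1774 + 0.22075*I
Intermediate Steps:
J = 2*I (J = √(-4) = 2*I ≈ 2.0*I)
W = 8/3 (W = -(-32)/(3*4) = -⅓*(-8) = 8/3 ≈ 2.6667)
a = -32
I(T) = -2*I/13 - T/13 (I(T) = (2*I + T)/(19 - 32) = (T + 2*I)/(-13) = (T + 2*I)*(-1/13) = -2*I/13 - T/13)
1/I((17 + W) - 9) = 1/(-2*I/13 - ((17 + 8/3) - 9)/13) = 1/(-2*I/13 - (59/3 - 9)/13) = 1/(-2*I/13 - 1/13*32/3) = 1/(-2*I/13 - 32/39) = 1/(-32/39 - 2*I/13) = 1521*(-32/39 + 2*I/13)/1060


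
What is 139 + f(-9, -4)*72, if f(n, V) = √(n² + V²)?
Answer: 139 + 72*√97 ≈ 848.12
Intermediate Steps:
f(n, V) = √(V² + n²)
139 + f(-9, -4)*72 = 139 + √((-4)² + (-9)²)*72 = 139 + √(16 + 81)*72 = 139 + √97*72 = 139 + 72*√97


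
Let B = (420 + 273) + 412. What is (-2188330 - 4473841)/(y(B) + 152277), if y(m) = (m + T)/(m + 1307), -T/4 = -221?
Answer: -1785461828/40810457 ≈ -43.750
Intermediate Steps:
T = 884 (T = -4*(-221) = 884)
B = 1105 (B = 693 + 412 = 1105)
y(m) = (884 + m)/(1307 + m) (y(m) = (m + 884)/(m + 1307) = (884 + m)/(1307 + m))
(-2188330 - 4473841)/(y(B) + 152277) = (-2188330 - 4473841)/((884 + 1105)/(1307 + 1105) + 152277) = -6662171/(1989/2412 + 152277) = -6662171/((1/2412)*1989 + 152277) = -6662171/(221/268 + 152277) = -6662171/40810457/268 = -6662171*268/40810457 = -1785461828/40810457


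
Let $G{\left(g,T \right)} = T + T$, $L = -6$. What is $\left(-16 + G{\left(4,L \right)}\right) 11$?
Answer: $-308$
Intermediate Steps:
$G{\left(g,T \right)} = 2 T$
$\left(-16 + G{\left(4,L \right)}\right) 11 = \left(-16 + 2 \left(-6\right)\right) 11 = \left(-16 - 12\right) 11 = \left(-28\right) 11 = -308$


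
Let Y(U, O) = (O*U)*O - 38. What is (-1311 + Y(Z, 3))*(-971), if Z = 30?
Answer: 1047709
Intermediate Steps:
Y(U, O) = -38 + U*O² (Y(U, O) = U*O² - 38 = -38 + U*O²)
(-1311 + Y(Z, 3))*(-971) = (-1311 + (-38 + 30*3²))*(-971) = (-1311 + (-38 + 30*9))*(-971) = (-1311 + (-38 + 270))*(-971) = (-1311 + 232)*(-971) = -1079*(-971) = 1047709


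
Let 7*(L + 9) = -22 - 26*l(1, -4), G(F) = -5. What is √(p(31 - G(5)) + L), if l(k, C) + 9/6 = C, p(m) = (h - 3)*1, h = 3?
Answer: √406/7 ≈ 2.8785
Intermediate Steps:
p(m) = 0 (p(m) = (3 - 3)*1 = 0*1 = 0)
l(k, C) = -3/2 + C
L = 58/7 (L = -9 + (-22 - 26*(-3/2 - 4))/7 = -9 + (-22 - 26*(-11/2))/7 = -9 + (-22 + 143)/7 = -9 + (⅐)*121 = -9 + 121/7 = 58/7 ≈ 8.2857)
√(p(31 - G(5)) + L) = √(0 + 58/7) = √(58/7) = √406/7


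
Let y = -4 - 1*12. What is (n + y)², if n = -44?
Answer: 3600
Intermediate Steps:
y = -16 (y = -4 - 12 = -16)
(n + y)² = (-44 - 16)² = (-60)² = 3600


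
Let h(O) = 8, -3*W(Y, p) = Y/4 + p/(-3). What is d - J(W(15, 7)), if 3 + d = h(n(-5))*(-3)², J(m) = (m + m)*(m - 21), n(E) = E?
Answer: 31571/648 ≈ 48.721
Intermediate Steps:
W(Y, p) = -Y/12 + p/9 (W(Y, p) = -(Y/4 + p/(-3))/3 = -(Y*(¼) + p*(-⅓))/3 = -(Y/4 - p/3)/3 = -(-p/3 + Y/4)/3 = -Y/12 + p/9)
J(m) = 2*m*(-21 + m) (J(m) = (2*m)*(-21 + m) = 2*m*(-21 + m))
d = 69 (d = -3 + 8*(-3)² = -3 + 8*9 = -3 + 72 = 69)
d - J(W(15, 7)) = 69 - 2*(-1/12*15 + (⅑)*7)*(-21 + (-1/12*15 + (⅑)*7)) = 69 - 2*(-5/4 + 7/9)*(-21 + (-5/4 + 7/9)) = 69 - 2*(-17)*(-21 - 17/36)/36 = 69 - 2*(-17)*(-773)/(36*36) = 69 - 1*13141/648 = 69 - 13141/648 = 31571/648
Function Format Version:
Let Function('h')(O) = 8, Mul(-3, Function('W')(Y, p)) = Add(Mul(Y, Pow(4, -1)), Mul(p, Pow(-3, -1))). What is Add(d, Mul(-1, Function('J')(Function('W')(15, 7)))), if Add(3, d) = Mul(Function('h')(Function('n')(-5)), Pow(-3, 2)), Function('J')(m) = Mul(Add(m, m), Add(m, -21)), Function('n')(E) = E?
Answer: Rational(31571, 648) ≈ 48.721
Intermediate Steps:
Function('W')(Y, p) = Add(Mul(Rational(-1, 12), Y), Mul(Rational(1, 9), p)) (Function('W')(Y, p) = Mul(Rational(-1, 3), Add(Mul(Y, Pow(4, -1)), Mul(p, Pow(-3, -1)))) = Mul(Rational(-1, 3), Add(Mul(Y, Rational(1, 4)), Mul(p, Rational(-1, 3)))) = Mul(Rational(-1, 3), Add(Mul(Rational(1, 4), Y), Mul(Rational(-1, 3), p))) = Mul(Rational(-1, 3), Add(Mul(Rational(-1, 3), p), Mul(Rational(1, 4), Y))) = Add(Mul(Rational(-1, 12), Y), Mul(Rational(1, 9), p)))
Function('J')(m) = Mul(2, m, Add(-21, m)) (Function('J')(m) = Mul(Mul(2, m), Add(-21, m)) = Mul(2, m, Add(-21, m)))
d = 69 (d = Add(-3, Mul(8, Pow(-3, 2))) = Add(-3, Mul(8, 9)) = Add(-3, 72) = 69)
Add(d, Mul(-1, Function('J')(Function('W')(15, 7)))) = Add(69, Mul(-1, Mul(2, Add(Mul(Rational(-1, 12), 15), Mul(Rational(1, 9), 7)), Add(-21, Add(Mul(Rational(-1, 12), 15), Mul(Rational(1, 9), 7)))))) = Add(69, Mul(-1, Mul(2, Add(Rational(-5, 4), Rational(7, 9)), Add(-21, Add(Rational(-5, 4), Rational(7, 9)))))) = Add(69, Mul(-1, Mul(2, Rational(-17, 36), Add(-21, Rational(-17, 36))))) = Add(69, Mul(-1, Mul(2, Rational(-17, 36), Rational(-773, 36)))) = Add(69, Mul(-1, Rational(13141, 648))) = Add(69, Rational(-13141, 648)) = Rational(31571, 648)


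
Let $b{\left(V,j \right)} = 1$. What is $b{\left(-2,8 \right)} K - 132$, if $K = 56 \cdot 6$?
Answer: $204$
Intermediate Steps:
$K = 336$
$b{\left(-2,8 \right)} K - 132 = 1 \cdot 336 - 132 = 336 - 132 = 204$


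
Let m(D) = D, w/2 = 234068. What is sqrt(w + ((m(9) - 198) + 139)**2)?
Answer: 2*sqrt(117659) ≈ 686.03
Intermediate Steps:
w = 468136 (w = 2*234068 = 468136)
sqrt(w + ((m(9) - 198) + 139)**2) = sqrt(468136 + ((9 - 198) + 139)**2) = sqrt(468136 + (-189 + 139)**2) = sqrt(468136 + (-50)**2) = sqrt(468136 + 2500) = sqrt(470636) = 2*sqrt(117659)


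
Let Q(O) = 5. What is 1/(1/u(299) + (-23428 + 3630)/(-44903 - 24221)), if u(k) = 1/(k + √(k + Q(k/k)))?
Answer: 357507150594/106633894979393 - 4778127376*√19/106633894979393 ≈ 0.0031573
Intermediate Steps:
u(k) = 1/(k + √(5 + k)) (u(k) = 1/(k + √(k + 5)) = 1/(k + √(5 + k)))
1/(1/u(299) + (-23428 + 3630)/(-44903 - 24221)) = 1/(1/(1/(299 + √(5 + 299))) + (-23428 + 3630)/(-44903 - 24221)) = 1/(1/(1/(299 + √304)) - 19798/(-69124)) = 1/(1/(1/(299 + 4*√19)) - 19798*(-1/69124)) = 1/((299 + 4*√19) + 9899/34562) = 1/(10343937/34562 + 4*√19)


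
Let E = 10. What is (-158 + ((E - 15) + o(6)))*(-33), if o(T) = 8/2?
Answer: 5247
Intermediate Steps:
o(T) = 4 (o(T) = 8*(1/2) = 4)
(-158 + ((E - 15) + o(6)))*(-33) = (-158 + ((10 - 15) + 4))*(-33) = (-158 + (-5 + 4))*(-33) = (-158 - 1)*(-33) = -159*(-33) = 5247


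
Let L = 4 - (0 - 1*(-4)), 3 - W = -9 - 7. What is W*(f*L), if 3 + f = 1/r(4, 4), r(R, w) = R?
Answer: 0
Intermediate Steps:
W = 19 (W = 3 - (-9 - 7) = 3 - 1*(-16) = 3 + 16 = 19)
f = -11/4 (f = -3 + 1/4 = -3 + ¼ = -11/4 ≈ -2.7500)
L = 0 (L = 4 - (0 + 4) = 4 - 1*4 = 4 - 4 = 0)
W*(f*L) = 19*(-11/4*0) = 19*0 = 0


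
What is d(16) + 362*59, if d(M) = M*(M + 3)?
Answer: 21662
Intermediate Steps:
d(M) = M*(3 + M)
d(16) + 362*59 = 16*(3 + 16) + 362*59 = 16*19 + 21358 = 304 + 21358 = 21662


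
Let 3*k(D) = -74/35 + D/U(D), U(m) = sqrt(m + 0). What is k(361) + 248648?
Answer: 8702877/35 ≈ 2.4865e+5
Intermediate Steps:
U(m) = sqrt(m)
k(D) = -74/105 + sqrt(D)/3 (k(D) = (-74/35 + D/(sqrt(D)))/3 = (-74*1/35 + D/sqrt(D))/3 = (-74/35 + sqrt(D))/3 = -74/105 + sqrt(D)/3)
k(361) + 248648 = (-74/105 + sqrt(361)/3) + 248648 = (-74/105 + (1/3)*19) + 248648 = (-74/105 + 19/3) + 248648 = 197/35 + 248648 = 8702877/35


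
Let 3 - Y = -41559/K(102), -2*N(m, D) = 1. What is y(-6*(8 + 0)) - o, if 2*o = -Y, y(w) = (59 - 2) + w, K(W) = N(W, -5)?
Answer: -83097/2 ≈ -41549.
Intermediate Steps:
N(m, D) = -1/2 (N(m, D) = -1/2*1 = -1/2)
K(W) = -1/2
Y = -83115 (Y = 3 - (-41559)/(-1/2) = 3 - (-41559)*(-2) = 3 - 1*83118 = 3 - 83118 = -83115)
y(w) = 57 + w
o = 83115/2 (o = (-1*(-83115))/2 = (1/2)*83115 = 83115/2 ≈ 41558.)
y(-6*(8 + 0)) - o = (57 - 6*(8 + 0)) - 1*83115/2 = (57 - 6*8) - 83115/2 = (57 - 48) - 83115/2 = 9 - 83115/2 = -83097/2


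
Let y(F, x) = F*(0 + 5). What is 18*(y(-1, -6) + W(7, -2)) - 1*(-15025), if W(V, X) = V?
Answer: 15061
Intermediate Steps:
y(F, x) = 5*F (y(F, x) = F*5 = 5*F)
18*(y(-1, -6) + W(7, -2)) - 1*(-15025) = 18*(5*(-1) + 7) - 1*(-15025) = 18*(-5 + 7) + 15025 = 18*2 + 15025 = 36 + 15025 = 15061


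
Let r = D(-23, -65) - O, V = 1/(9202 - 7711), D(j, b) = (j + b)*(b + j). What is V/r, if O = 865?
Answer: 1/10256589 ≈ 9.7498e-8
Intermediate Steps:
D(j, b) = (b + j)² (D(j, b) = (b + j)*(b + j) = (b + j)²)
V = 1/1491 ≈ 0.00067069
r = 6879 (r = (-65 - 23)² - 1*865 = (-88)² - 865 = 7744 - 865 = 6879)
V/r = (1/1491)/6879 = (1/1491)*(1/6879) = 1/10256589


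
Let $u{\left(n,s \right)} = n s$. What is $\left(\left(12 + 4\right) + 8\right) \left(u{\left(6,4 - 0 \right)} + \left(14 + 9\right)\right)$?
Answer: $1128$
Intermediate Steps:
$\left(\left(12 + 4\right) + 8\right) \left(u{\left(6,4 - 0 \right)} + \left(14 + 9\right)\right) = \left(\left(12 + 4\right) + 8\right) \left(6 \left(4 - 0\right) + \left(14 + 9\right)\right) = \left(16 + 8\right) \left(6 \left(4 + 0\right) + 23\right) = 24 \left(6 \cdot 4 + 23\right) = 24 \left(24 + 23\right) = 24 \cdot 47 = 1128$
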